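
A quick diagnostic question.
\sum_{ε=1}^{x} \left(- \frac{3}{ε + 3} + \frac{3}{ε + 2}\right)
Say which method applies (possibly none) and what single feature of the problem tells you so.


Method: telescoping — the generic term is a one-step difference of \frac{3}{ε + 2}, so partial sums shortcut to endpoint evaluation.


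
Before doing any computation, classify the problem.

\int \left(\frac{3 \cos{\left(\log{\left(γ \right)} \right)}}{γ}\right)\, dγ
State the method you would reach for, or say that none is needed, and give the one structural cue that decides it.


Diagnosis: u-substitution — collected, the integrand has one factor that is, up to a constant, the derivative of an inner expression the rest depends on — substitute for that inner expression.


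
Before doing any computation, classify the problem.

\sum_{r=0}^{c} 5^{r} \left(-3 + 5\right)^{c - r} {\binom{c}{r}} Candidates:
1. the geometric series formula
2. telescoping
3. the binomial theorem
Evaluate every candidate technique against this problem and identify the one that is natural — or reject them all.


Method: the binomial theorem — terms weighting {\binom{c}{r}} against matched powers of 5 and (-3 + 5) reassemble into (5 + (-3 + 5))^c by the binomial theorem.
- the geometric series formula: the term-to-term ratio drifts with the index — the one thing the geometric formula cannot absorb.
- telescoping — the summand is not presented as a shifted difference — a telescoping rewrite may exist, but the displayed structure does not offer one.
- the binomial theorem: a fit — the right tool for this form.


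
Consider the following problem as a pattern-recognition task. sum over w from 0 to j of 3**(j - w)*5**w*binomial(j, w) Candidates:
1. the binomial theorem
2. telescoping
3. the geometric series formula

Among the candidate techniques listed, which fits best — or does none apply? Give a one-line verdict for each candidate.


Method: the binomial theorem — binomial(j, w) weighting matched powers of 5 and 3 is the expanded form of (5 + 3)^j — fold it back up.
- the binomial theorem — applies; the problem has the shape this method handles.
- telescoping — computed from the summand as displayed, the partial sums build up without the pairwise collapse telescoping exploits.
- the geometric series formula: there is no constant term-to-term ratio.


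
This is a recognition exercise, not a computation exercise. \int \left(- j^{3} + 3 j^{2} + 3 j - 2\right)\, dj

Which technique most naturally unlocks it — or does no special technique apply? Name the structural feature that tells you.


Diagnosis: no special technique — every term is a constant multiple of a power of j; term-wise power-rule integration needs no preliminary transformation.


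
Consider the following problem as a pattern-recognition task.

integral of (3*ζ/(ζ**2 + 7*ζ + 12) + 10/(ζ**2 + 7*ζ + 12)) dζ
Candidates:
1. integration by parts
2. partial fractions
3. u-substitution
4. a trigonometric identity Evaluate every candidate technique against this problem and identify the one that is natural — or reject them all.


Method: partial fractions — a proper rational integrand whose denominator splits into simpler factors — decompose into partial fractions first.
- integration by parts: the nonconstant-polynomial-times-standard-kernel pattern (an exp, sine, cosine, or logarithm partner) is absent.
- partial fractions: applicable, and directly so.
- u-substitution: no subexpression of the integrand serves as a whole-integral substitution inner — individual terms may offer their own, but none carries its derivative as a factor of the full integrand; a working change of variable would have to be constructed from outside the expression.
- a trigonometric identity: there is no trigonometric structure at all — the integrand carries no sine or cosine to rewrite.


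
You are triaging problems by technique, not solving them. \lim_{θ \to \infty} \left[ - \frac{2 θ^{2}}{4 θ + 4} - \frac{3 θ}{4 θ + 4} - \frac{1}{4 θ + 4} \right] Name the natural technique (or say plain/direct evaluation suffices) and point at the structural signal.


Method: dominant-term comparison — divide through by the highest power of θ; every lower-order term dies and the dominant terms decide the limit. Differentiating the expression as a single quotient would eventually settle it as well; matching dominant growth settles it immediately.


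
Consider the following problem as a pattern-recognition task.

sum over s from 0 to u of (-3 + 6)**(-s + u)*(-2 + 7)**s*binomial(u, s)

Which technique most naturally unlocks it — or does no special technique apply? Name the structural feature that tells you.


Method: the binomial theorem — the summand is term s of a binomial expansion in (-2 + 7) and (-3 + 6); the whole sum is a single power.


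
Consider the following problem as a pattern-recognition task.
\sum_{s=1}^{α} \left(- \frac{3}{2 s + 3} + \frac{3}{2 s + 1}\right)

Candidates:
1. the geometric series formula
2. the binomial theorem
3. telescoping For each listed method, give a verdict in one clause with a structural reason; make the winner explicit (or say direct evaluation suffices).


Technique: telescoping — the summand is built as \frac{3}{2 s + 1} minus its own successor — adjacent terms annihilate down the line.
- the geometric series formula — consecutive terms are not related by a fixed multiplier.
- the binomial theorem — the terms do not reassemble into a binomial power.
- telescoping — a fit — the right tool for this form.


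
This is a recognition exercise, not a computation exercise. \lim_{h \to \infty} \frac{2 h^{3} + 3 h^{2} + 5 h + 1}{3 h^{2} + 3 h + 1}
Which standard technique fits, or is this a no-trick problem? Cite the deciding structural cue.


Best approach: dominant-term comparison — as h grows, only the highest-degree terms matter — compare leading terms and read the limit off. Viewed as a single quotient this is an ∞/∞ form — an at-infinity application of l'Hôpital's rule would also resolve it; comparing leading growth reads the answer without differentiating.


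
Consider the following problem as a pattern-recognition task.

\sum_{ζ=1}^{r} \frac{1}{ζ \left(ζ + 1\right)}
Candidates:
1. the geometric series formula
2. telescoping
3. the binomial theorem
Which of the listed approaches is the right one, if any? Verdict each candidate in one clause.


Verdict: telescoping — \frac{1}{ζ \left(ζ + 1\right)} decomposes into shift-paired simple fractions; the series telescopes to finitely many boundary pieces.
- the geometric series formula: no single multiplier carries one term to the next throughout the sum.
- telescoping — yes — fits the structure here.
- the binomial theorem: no binomial coefficients pair with matched powers.


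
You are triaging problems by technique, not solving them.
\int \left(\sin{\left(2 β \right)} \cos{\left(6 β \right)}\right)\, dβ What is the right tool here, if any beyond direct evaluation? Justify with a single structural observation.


Technique: a trigonometric identity — two different frequencies multiply in \sin{\left(2 β \right)} \cos{\left(6 β \right)}; the product-to-sum formula separates them.


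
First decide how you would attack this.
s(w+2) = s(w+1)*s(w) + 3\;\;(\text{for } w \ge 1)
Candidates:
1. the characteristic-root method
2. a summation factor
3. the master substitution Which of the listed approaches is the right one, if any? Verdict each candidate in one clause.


Best approach: no special technique — this one you iterate or analyze qualitatively: the nonlinearity defeats linear solution methods.
- the characteristic-root method — nonlinearity rules out exponential-mode superposition from the start.
- a summation factor: no summation factor applies — the rule is not linear in the sequence values.
- the master substitution: there is no divide-the-index recursive argument.


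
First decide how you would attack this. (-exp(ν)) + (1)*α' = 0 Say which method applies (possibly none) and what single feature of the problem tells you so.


Method: no special technique — solved for the derivative, no α appears — this is antidifferentiation in ν wearing ODE clothing.


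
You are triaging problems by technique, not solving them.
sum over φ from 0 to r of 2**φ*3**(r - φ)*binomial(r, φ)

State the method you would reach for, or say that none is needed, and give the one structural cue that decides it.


Method: the binomial theorem — terms weighting binomial(r, φ) against matched powers of 2 and 3 reassemble into (2 + 3)^r by the binomial theorem.


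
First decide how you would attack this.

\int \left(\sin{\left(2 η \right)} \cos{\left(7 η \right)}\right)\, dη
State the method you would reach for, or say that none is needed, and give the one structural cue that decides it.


Verdict: a trigonometric identity — distinct frequencies under one product (\sin{\left(2 η \right)} \cos{\left(7 η \right)}): the product-to-sum identity is the systematic route to an integrable form.


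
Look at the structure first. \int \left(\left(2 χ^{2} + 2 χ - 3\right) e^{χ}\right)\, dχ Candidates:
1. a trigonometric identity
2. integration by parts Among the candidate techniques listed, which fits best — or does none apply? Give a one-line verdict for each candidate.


Method: integration by parts — differentiate 2 χ^{2} + 2 χ - 3, integrate e^{χ}: each pass lowers the polynomial degree, so parts terminates.
- a trigonometric identity — there is no trigonometric structure at all — the integrand carries no sine or cosine to rewrite.
- integration by parts: yes — fits the structure here.


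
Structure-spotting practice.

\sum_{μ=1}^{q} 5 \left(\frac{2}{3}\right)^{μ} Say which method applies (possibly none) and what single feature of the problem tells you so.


Best approach: the geometric series formula — consecutive terms stand in a fixed index-free ratio — the geometric sum formula closes it.


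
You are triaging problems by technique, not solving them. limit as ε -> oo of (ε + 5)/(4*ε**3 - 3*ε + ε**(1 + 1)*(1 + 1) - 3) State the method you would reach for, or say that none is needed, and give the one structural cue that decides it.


Diagnosis: dominant-term comparison — growth-rate triage: the leading powers of ε decide the limit, everything else is noise. l'Hôpital's at-infinity variant applies to the expression viewed as a single quotient; the leading-term comparison is the direct route.


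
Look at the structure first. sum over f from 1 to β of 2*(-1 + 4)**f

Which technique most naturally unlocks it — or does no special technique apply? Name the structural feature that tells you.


Method: the geometric series formula — consecutive terms stand in a fixed index-free ratio — the geometric sum formula closes it.


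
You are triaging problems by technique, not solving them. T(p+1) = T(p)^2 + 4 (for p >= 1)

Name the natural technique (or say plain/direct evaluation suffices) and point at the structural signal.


Technique: no special technique — each new value is a nonlinear function of earlier ones — scaling arguments and superposition both fail.


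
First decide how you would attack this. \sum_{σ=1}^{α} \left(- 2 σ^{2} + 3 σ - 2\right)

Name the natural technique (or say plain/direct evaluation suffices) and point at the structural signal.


Best approach: no special technique — nothing telescopes and nothing is geometric; polynomial terms in σ sum term by term.


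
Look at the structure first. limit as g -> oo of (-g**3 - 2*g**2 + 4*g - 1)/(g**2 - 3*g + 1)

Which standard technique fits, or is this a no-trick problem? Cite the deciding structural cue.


Technique: dominant-term comparison — growth-rate triage: the leading powers of g decide the limit, everything else is noise. As a single quotient, the ∞/∞ shape would yield to repeated differentiation as well — the growth comparison gets there in one look.


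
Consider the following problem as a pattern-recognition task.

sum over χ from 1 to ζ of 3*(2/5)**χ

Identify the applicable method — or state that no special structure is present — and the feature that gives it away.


Verdict: the geometric series formula — the ratio of consecutive terms is the constant 2/5, independent of the index — a geometric sum.


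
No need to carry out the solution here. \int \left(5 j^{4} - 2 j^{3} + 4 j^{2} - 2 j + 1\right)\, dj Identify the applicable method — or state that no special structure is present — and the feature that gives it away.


Verdict: no special technique — scan for structure and find none: constant multiples of powers of j, integrate directly.


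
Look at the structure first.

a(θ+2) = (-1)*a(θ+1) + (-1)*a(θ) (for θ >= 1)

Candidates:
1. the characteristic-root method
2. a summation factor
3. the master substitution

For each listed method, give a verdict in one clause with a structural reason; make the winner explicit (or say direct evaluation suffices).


Method: the characteristic-root method — the recurrence is linear and homogeneous with constant coefficients, so the ansatz r^θ turns it into a polynomial equation for r.
- the characteristic-root method — yes, a natural case for it.
- a summation factor: the recurrence reaches back more than one step, outside the first-order family a summation factor normalizes.
- the master substitution: the recursive argument is a shift of the index, not a fixed fraction of it.


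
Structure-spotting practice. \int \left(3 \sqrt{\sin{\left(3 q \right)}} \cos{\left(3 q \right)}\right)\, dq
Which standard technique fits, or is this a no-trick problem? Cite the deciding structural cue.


Technique: u-substitution — everything non-trivial happens through the inner expression \sin{\left(3 q \right)}, and its derivative accounts for the remaining factor up to a constant, so set u = \sin{\left(3 q \right)}.


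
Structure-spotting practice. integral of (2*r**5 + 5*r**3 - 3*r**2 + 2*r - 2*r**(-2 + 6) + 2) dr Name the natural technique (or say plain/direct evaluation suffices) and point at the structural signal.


Diagnosis: no special technique — every term is a constant multiple of a power of r; term-wise power-rule integration needs no preliminary transformation.


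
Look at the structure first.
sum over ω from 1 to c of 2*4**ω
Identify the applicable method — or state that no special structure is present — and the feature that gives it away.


Technique: the geometric series formula — each term is 4 times the previous one, so the geometric-series formula applies directly.


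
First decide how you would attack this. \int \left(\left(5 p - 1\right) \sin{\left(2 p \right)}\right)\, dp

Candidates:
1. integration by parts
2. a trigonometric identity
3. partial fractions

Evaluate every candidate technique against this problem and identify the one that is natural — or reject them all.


Verdict: integration by parts — a polynomial 5 p - 1 against the kernel \sin{\left(2 p \right)} is the signature bounded-ladder case for integration by parts.
- integration by parts — a fit — the right tool for this form.
- a trigonometric identity: no identity rewrites this into an easier trigonometric form.
- partial fractions: the expression is not a ratio of polynomials that decomposes further.


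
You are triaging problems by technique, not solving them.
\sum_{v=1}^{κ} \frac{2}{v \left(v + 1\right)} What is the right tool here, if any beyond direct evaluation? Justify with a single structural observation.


Technique: telescoping — \frac{2}{v \left(v + 1\right)} is a collapsed telescope: expand it into simple fractions to see the cancellation.


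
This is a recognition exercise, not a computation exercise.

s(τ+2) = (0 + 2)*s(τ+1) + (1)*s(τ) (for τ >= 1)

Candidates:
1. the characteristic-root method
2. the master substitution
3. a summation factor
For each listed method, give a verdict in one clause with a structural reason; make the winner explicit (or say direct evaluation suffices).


Best approach: the characteristic-root method — constant coefficients and linearity mean the ansatz r^τ reduces it to solving the characteristic polynomial.
- the characteristic-root method — applies; the problem has the shape this method handles.
- the master substitution — this is shift-type recursion, outside the divide-and-conquer template.
- a summation factor: a summation factor telescopes one-step recursions; this one carries higher-order memory.


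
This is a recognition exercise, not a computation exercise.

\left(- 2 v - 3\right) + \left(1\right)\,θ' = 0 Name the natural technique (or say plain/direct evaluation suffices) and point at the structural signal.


Technique: no special technique — the slope is a function of v alone, so integrate both sides directly.


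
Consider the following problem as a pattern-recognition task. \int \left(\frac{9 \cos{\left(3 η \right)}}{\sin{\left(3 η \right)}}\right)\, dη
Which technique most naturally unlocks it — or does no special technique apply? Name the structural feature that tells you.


Method: u-substitution — gathered as a product, the integrand carries the factor 9 \cos{\left(3 η \right)} — up to a constant, the derivative of the inner expression \sin{\left(3 η \right)} — so u = \sin{\left(3 η \right)} collapses the integral.


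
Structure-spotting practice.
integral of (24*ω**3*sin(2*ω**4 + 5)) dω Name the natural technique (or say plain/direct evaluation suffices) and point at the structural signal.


Diagnosis: u-substitution — structure check: outer function, inner expression 2*ω**4 + 5, inner derivative as a factor — the classic u = 2*ω**4 + 5 pattern.


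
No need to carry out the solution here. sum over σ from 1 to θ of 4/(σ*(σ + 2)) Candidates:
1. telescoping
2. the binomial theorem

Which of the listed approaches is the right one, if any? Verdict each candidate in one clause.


Method: telescoping — one partial-fraction pass turns 4/(σ*(σ + 2)) into a shifted difference, and shifted differences telescope.
- telescoping — a fit — the right tool for this form.
- the binomial theorem: there is no sum-raised-to-a-power identity hiding in these terms.


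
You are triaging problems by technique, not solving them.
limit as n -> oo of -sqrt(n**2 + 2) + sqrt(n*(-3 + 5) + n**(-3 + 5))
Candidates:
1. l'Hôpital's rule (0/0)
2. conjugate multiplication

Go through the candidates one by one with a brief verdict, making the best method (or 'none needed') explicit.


Diagnosis: conjugate multiplication — neither sqrt(n*(-3 + 5) + n**(-3 + 5)) nor sqrt(n**2 + 2) converges alone, so rewrite their difference as a conjugate-rationalized quotient first.
- l'Hôpital's rule (0/0) — substitution produces ∞ − ∞ rather than a vanishing quotient; the rule needs a 0/0 ratio to act on.
- conjugate multiplication: applies; the problem has the shape this method handles.


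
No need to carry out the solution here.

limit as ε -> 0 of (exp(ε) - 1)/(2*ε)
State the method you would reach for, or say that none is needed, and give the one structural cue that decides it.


Best approach: l'Hôpital's rule (0/0) — the 0/0 form at 0 is the signature situation for l'Hôpital's rule. A local series expansion at the point resolves it as well; the rule is the packaged version of that step.


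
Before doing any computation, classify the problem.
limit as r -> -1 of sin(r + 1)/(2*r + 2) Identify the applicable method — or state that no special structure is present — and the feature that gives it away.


Best approach: l'Hôpital's rule (0/0) — substituting -1 gives 0 over 0; differentiate top and bottom once and re-evaluate. Expanding numerator and denominator to first order gives the same value — the rule automates exactly that.


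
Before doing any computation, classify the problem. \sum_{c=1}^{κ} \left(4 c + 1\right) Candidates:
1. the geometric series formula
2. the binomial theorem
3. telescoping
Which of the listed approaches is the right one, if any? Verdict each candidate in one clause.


Best approach: no special technique — nothing telescopes and nothing is geometric; polynomial terms in c sum term by term.
- the geometric series formula: the term-to-term ratio changes with the index, so the geometric formula cannot close it.
- the binomial theorem — the terms do not reassemble into a binomial power.
- telescoping — as presented, consecutive terms share no shifted copy to cancel against — no rewrite is on display to change that.


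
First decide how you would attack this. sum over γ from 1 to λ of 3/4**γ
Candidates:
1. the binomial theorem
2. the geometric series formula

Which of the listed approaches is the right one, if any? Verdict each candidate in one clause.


Method: the geometric series formula — consecutive terms stand in a fixed index-free ratio — the geometric sum formula closes it.
- the binomial theorem: there is no sum-raised-to-a-power identity hiding in these terms.
- the geometric series formula — yes, a natural case for it.


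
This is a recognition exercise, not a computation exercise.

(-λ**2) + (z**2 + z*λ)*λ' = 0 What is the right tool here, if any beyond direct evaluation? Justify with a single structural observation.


Method: the homogeneous substitution — scaling z and λ together leaves the slope fixed — it depends only on λ/z, so substitute the ratio. With the right rearrangement (exchanging the roles of the variables where needed), this also fits a Bernoulli template; the homogeneous substitution reads the structure directly.


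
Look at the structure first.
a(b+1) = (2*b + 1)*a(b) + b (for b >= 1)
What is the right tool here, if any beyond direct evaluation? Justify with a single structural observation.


Technique: a summation factor — one step of memory with a weight 2*b + 1 that changes as the index grows — the summation-factor construction is built for this.


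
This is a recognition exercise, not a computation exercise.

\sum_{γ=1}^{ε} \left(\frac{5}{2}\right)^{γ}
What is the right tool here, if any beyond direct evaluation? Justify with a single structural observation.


Best approach: the geometric series formula — consecutive terms stand in a fixed index-free ratio — the geometric sum formula closes it.


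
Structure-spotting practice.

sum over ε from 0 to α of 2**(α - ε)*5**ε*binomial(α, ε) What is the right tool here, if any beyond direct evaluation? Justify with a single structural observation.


Method: the binomial theorem — binomial(α, ε) weighting matched powers of 5 and 2 is the expanded form of (5 + 2)^α — fold it back up.


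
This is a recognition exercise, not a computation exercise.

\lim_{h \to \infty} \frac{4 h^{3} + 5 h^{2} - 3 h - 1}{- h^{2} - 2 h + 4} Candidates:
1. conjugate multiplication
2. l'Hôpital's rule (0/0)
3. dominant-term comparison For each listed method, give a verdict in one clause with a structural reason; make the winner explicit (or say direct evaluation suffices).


Best approach: dominant-term comparison — as h grows, only the highest-degree terms matter — compare leading terms and read the limit off.
- conjugate multiplication — there is no infinity-minus-infinity radical difference to rationalize.
- l'Hôpital's rule (0/0) — viewed as a single quotient this runs to ∞/∞, not the 0/0 clash this candidate addresses; an at-infinity variant of the rule would resolve it, but comparing leading growth reads the answer without differentiating.
- dominant-term comparison — applicable, and directly so.


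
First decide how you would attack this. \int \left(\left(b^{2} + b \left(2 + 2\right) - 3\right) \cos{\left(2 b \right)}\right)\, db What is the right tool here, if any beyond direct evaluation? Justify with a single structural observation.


Method: integration by parts — differentiate (b^{2} + b \left(2 + 2\right) - 3), integrate \cos{\left(2 b \right)}: each pass lowers the polynomial degree, so parts terminates.


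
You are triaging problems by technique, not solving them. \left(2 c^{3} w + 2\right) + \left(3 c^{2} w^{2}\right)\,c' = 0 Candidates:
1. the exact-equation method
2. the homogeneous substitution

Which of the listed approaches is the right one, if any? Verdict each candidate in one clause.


Method: the exact-equation method — checking ∂/∂c of 2 c^{3} w + 2 against ∂/∂w of 3 c^{2} w^{2}: they match — the equation is exact as it stands.
- the exact-equation method: yes — fits the structure here.
- the homogeneous substitution — rescaling both variables together changes the slope, so no ratio substitution collapses it.


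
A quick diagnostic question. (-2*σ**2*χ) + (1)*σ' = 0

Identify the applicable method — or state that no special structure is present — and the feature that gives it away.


Best approach: separation of variables — separating collects all σ-dependence with the derivative and leaves all χ-dependence opposite: variables separate.


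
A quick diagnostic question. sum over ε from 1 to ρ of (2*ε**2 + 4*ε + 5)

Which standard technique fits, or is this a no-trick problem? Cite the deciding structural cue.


Diagnosis: no special technique — constant-multiple powers of ε with no cancellation partners and no common ratio — use the standard power-sum formulas.


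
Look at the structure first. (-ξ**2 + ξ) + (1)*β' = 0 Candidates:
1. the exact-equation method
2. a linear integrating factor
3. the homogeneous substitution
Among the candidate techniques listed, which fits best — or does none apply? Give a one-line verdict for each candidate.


Verdict: no special technique — the slope is a function of ξ alone, so integrate both sides directly.
- the exact-equation method: with the unknown absent from both coefficients, the cross-partial test holds emptily — nothing for the exact method to work on.
- a linear integrating factor: with the unknown absent the integrating factor is a formality; direct integration is the working structure.
- the homogeneous substitution: solved for the derivative, the right side changes under joint scaling of the two variables.


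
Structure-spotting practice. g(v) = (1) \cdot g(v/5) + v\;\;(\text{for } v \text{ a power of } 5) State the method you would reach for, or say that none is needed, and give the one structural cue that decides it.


Technique: the master substitution — the argument contracts 5-fold per step: reindex v exponentially and solve the linear recurrence in the new index.


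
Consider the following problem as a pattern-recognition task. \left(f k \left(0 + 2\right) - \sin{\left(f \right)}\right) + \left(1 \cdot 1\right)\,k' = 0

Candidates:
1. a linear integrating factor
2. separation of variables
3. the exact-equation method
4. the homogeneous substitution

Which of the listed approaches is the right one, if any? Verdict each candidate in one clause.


Verdict: a linear integrating factor — the unknown enters only to the first power against a nonzero forcing term — the integrating-factor template applies directly.
- a linear integrating factor: applies; the problem has the shape this method handles.
- separation of variables — no division isolates the independent variable from the unknown.
- the exact-equation method — the mixed partial derivatives differ, so the left side is not a total differential.
- the homogeneous substitution: rescaling both variables together changes the slope, so no ratio substitution collapses it.


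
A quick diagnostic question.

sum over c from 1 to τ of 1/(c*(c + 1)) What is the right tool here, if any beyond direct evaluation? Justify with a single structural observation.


Method: telescoping — the summand 1/(c*(c + 1)) decomposes into fractions whose poles differ by an integer shift — the series collapses.


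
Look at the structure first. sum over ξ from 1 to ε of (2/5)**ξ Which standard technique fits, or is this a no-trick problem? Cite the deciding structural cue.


Method: the geometric series formula — each term is 2/5 times the previous one, so the geometric-series formula applies directly.


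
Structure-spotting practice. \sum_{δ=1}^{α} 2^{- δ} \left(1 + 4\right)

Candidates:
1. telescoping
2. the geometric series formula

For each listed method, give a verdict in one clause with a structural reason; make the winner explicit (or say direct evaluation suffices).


Verdict: the geometric series formula — consecutive terms stand in a fixed index-free ratio — the geometric sum formula closes it.
- telescoping: writing out consecutive terms as given produces no pairwise cancellation.
- the geometric series formula — a fit — the right tool for this form.


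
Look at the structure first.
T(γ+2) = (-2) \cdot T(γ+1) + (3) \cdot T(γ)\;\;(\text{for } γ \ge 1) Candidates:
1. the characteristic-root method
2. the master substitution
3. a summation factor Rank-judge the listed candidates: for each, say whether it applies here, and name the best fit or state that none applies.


Best approach: the characteristic-root method — the recurrence is linear and homogeneous with constant coefficients, so the ansatz r^γ turns it into a polynomial equation for r.
- the characteristic-root method — applies; the problem has the shape this method handles.
- the master substitution: the recursion steps by a constant offset, so exponential reindexing is pointless.
- a summation factor — the recurrence reaches back more than one step, outside the first-order family a summation factor normalizes.


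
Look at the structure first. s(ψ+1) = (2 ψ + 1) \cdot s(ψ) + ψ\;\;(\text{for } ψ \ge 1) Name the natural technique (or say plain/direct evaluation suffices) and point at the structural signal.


Best approach: a summation factor — an index-dependent multiplier 2 ψ + 1 rules out characteristic roots; a summation factor converts it to a pure difference.


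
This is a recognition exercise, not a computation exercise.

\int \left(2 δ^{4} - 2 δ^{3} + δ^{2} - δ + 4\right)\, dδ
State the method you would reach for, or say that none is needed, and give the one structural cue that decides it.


Technique: no special technique — every term is a constant multiple of a power of δ; term-wise power-rule integration needs no preliminary transformation.


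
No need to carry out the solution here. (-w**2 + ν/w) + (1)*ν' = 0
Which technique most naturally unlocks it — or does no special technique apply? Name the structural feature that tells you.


Technique: a linear integrating factor — linear in the unknown with genuine forcing: multiply through by the exponential of the integrated coefficient and the left side closes into one derivative.


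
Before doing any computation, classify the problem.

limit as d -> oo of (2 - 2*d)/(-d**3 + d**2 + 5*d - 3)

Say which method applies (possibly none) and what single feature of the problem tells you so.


Best approach: dominant-term comparison — divide through by the highest power of d; every lower-order term dies and the dominant terms decide the limit. l'Hôpital's at-infinity variant applies to the expression viewed as a single quotient; the leading-term comparison is the direct route.


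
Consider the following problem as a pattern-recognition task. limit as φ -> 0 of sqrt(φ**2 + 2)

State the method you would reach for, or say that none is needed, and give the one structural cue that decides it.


Method: no special technique — no denominator vanishes and nothing blows up at 0: direct substitution is the whole computation.


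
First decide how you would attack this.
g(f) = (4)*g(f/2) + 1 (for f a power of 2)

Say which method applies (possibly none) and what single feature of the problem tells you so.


Best approach: the master substitution — a divide-and-conquer shape: argument f/2, so change variables with f = 2^m and solve the linear version.


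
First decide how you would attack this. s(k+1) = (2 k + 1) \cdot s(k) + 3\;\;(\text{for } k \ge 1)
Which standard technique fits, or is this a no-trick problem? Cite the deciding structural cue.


Best approach: a summation factor — normalize by the running product of 2 k + 1: the left side becomes a difference, and differences sum.


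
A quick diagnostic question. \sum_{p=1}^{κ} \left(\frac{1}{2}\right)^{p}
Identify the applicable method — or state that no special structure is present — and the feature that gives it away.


Technique: the geometric series formula — each summand is the previous one scaled by \frac{1}{2}; that constant multiplier is itself the geometric structure.


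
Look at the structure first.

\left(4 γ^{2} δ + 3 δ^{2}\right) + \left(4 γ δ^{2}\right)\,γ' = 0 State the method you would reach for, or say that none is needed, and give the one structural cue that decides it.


Technique: the exact-equation method — check exactness first: here it holds (4 γ^{2} δ + 3 δ^{2}, 4 γ δ^{2} have matching cross partials), so no integrating factor is needed.


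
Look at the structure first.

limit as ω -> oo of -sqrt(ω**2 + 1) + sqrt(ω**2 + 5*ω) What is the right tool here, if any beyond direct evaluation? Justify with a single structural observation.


Best approach: conjugate multiplication — both pieces blow up but their difference is finite; the conjugate trick rationalizes sqrt(ω**2 + 5*ω) - sqrt(ω**2 + 1).


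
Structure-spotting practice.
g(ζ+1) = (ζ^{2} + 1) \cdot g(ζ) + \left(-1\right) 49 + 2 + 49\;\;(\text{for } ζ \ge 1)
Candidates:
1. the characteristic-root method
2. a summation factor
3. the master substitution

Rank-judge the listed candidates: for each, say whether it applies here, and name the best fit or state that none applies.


Technique: a summation factor — an index-dependent multiplier ζ^{2} + 1 rules out characteristic roots; a summation factor converts it to a pure difference.
- the characteristic-root method: an index-dependent weight blocks the pure exponential ansatz.
- a summation factor — yes — fits the structure here.
- the master substitution: there is no divide-the-index recursive argument.


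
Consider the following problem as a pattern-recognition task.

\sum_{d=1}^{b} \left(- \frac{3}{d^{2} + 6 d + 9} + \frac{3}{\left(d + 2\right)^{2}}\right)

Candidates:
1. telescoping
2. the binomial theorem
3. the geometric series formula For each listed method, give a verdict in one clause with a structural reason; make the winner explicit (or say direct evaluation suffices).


Best approach: telescoping — this sum is a zipper: each term contributes \frac{3}{\left(d + 2\right)^{2}} and removes the next index's value, which the following term puts back, closing term by term.
- telescoping — a fit — the right tool for this form.
- the binomial theorem: there is no sum-raised-to-a-power identity hiding in these terms.
- the geometric series formula — no single multiplier carries one term to the next throughout the sum.


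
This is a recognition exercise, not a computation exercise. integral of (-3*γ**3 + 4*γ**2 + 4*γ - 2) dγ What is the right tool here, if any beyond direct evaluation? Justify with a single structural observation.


Best approach: no special technique — the integrand is a sum of constant multiples of powers of γ — integrate term by term.


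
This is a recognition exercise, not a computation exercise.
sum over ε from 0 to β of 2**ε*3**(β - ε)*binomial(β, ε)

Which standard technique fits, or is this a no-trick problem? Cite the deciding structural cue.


Best approach: the binomial theorem — the summand is term ε of a binomial expansion in 2 and 3; the whole sum is a single power.


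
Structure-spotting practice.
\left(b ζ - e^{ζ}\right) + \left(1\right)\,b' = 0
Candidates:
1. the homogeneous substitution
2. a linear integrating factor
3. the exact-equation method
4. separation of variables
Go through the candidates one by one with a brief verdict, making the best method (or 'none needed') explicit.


Technique: a linear integrating factor — the unknown enters only to the first power against a nonzero forcing term — the integrating-factor template applies directly.
- the homogeneous substitution: the slope is not a function of the ratio of the variables alone.
- a linear integrating factor — applicable, and directly so.
- the exact-equation method: the mixed-partials test fails on this split — it is not an exact differential as presented.
- separation of variables: no division isolates the independent variable from the unknown.


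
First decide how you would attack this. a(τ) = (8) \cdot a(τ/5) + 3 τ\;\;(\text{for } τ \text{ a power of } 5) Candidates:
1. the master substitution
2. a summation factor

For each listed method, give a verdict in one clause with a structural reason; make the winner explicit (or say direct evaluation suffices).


Technique: the master substitution — treat m = log base 5 of τ as the new clock: one recursion step advances m by one while τ scales by 5.
- the master substitution: yes — fits the structure here.
- a summation factor — a divided-index call is outside the fixed-shift first-order family a summation factor normalizes.


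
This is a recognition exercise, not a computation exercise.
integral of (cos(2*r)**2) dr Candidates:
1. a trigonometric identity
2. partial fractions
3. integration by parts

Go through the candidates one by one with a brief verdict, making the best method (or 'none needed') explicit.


Method: a trigonometric identity — cos(2*r)**2 is an even power — the power-reduction identity rewrites it into first-degree cosines.
- a trigonometric identity: applicable, and directly so.
- partial fractions: there is no rational-function structure to decompose.
- integration by parts: not the fit here: there is no polynomial factor to ladder down — parts can still close the trigonometric product by recursion, though the identity rewrite is the direct route.


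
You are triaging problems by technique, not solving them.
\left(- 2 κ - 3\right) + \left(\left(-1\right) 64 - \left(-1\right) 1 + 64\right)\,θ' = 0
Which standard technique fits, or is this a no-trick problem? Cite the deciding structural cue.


Method: no special technique — solved for the derivative, θ never appears on the right — this is a direct integration in κ, not a differential-equations problem at heart.


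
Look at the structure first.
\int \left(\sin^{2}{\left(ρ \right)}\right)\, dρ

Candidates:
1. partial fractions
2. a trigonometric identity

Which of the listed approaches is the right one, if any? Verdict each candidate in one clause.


Method: a trigonometric identity — reduce \sin^{2}{\left(ρ \right)} with the power-reduction formula and the integral becomes first-degree trigonometry.
- partial fractions: there is no rational-function structure to decompose.
- a trigonometric identity — applies; the problem has the shape this method handles.


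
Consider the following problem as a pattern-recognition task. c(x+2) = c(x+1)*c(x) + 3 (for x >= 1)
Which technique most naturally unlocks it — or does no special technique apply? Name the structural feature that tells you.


Best approach: no special technique — once the recursion is nonlinear, characteristic roots, master substitutions, and summation factors are all off the table.


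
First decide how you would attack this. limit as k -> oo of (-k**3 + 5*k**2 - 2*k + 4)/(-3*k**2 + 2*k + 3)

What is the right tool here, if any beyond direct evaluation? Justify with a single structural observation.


Verdict: dominant-term comparison — divide by the highest power of k present: lower-order terms vanish and the dominant ratio remains. l'Hôpital's at-infinity variant applies to the expression viewed as a single quotient; the leading-term comparison is the direct route.
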